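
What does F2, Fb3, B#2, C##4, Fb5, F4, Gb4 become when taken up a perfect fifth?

F2: a fifth up reaches C, and 7 semitones makes it C3.
Fb3 up a perfect fifth is Cb4.
B#2: a fifth up reaches F, and 7 semitones makes it F##3.
C##4: a fifth up reaches G, and 7 semitones makes it G##4.
A perfect fifth up from Fb5 gives Cb6.
F4: a fifth up reaches C, and 7 semitones makes it C5.
Gb4: a fifth up reaches D, and 7 semitones makes it Db5.

C3 Cb4 F##3 G##4 Cb6 C5 Db5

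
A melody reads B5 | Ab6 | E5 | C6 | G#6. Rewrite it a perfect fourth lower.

B5 down a perfect fourth is F#5.
A perfect fourth down from Ab6 gives Eb6.
A perfect fourth down from E5 gives B4.
A perfect fourth down from C6 gives G5.
G#6: a fourth down reaches D, and 5 semitones makes it D#6.

F#5 Eb6 B4 G5 D#6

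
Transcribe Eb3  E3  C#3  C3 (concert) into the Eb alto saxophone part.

C4 C#4 A#3 A3

The Eb alto saxophone sounds a major sixth below written, so the written part must be a major sixth above concert — transpose each note up.
Eb3 becomes C4
E3 becomes C#4
C#3 becomes A#3
C3 becomes A3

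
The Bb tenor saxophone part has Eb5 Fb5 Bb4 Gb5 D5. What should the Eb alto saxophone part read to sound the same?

First find concert pitch: the Bb tenor saxophone sounds a major ninth below written, so Eb5 Fb5 Bb4 Gb5 D5 sounds Db4 Ebb4 Ab3 Fb4 C4.
Then write for Eb alto saxophone: it sounds a major sixth below written, so the part must be a major sixth above concert.
Db4 → Bb4
Ebb4 → Cb5
Ab3 → F4
Fb4 → Db5
C4 → A4

Bb4 Cb5 F4 Db5 A4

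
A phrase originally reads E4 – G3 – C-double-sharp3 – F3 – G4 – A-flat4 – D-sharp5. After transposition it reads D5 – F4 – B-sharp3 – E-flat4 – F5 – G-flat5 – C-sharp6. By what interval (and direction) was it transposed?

From E4 to D5 is 7 letter names — a seventh of some quality.
E4 to D5 is 10 semitones, which makes it a minor seventh; the second version is higher, so the direction is up.
Checking another pair — D#5 → C#6 — gives the same interval.

up a minor seventh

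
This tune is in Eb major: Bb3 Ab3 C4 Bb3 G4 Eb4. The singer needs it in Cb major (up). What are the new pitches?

Gb4 Fb4 Ab4 Gb4 Eb5 Cb5

Eb major to Cb major up is a minor sixth, so every note moves up by that interval.
Bb3 gives Gb4
Ab3 gives Fb4
C4 gives Ab4
Bb3 gives Gb4
G4 gives Eb5
Eb4 gives Cb5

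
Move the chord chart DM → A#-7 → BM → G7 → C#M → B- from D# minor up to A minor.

D# minor up to A minor is a diminished fifth; each chord root moves by that interval while the quality stays the same.
DM: root D up a diminished fifth → Ab, giving AbM.
A#-7: root A# up a diminished fifth → E, giving E-7.
BM: root B up a diminished fifth → F, giving FM.
G7: root G up a diminished fifth → Db, giving Db7.
C#M: root C# up a diminished fifth → G, giving GM.
B-: root B up a diminished fifth → F, giving F-.

AbM E-7 FM Db7 GM F-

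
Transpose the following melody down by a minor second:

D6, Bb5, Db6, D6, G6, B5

C#6 A5 C6 C#6 F#6 A#5

D6: a second down reaches C, and 1 semitone makes it C#6.
Bb5 down a minor second is A5.
Db6: a second down reaches C, and 1 semitone makes it C6.
A minor second down from D6 gives C#6.
G6 down a minor second is F#6.
A minor second down from B5 gives A#5.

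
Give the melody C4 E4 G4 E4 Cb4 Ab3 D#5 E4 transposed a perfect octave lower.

C3 E3 G3 E3 Cb3 Ab2 D#4 E3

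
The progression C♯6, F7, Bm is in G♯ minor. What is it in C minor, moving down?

F6 Bbb7 Ebm

G♯ minor down to C minor is an augmented fifth; each chord root moves by that interval while the quality stays the same.
C♯6: root C♯ down an augmented fifth → F, giving F6.
F7: root F down an augmented fifth → Bbb, giving Bbb7.
Bm: root B down an augmented fifth → Eb, giving Ebm.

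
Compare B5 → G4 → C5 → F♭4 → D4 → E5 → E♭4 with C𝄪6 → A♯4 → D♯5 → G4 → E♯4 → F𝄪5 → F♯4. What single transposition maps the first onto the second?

up an augmented second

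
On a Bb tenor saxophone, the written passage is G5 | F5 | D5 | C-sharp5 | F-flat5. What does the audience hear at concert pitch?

F4 Eb4 C4 B3 Ebb4

Written C4 on the Bb tenor saxophone sounds as Bb2, a major ninth lower; apply that shift to every note.
G5 to F4
F5 to Eb4
D5 to C4
C#5 to B3
Fb5 to Ebb4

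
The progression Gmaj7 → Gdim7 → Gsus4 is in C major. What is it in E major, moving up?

Bmaj7 Bdim7 Bsus4

C major up to E major is a major third; each chord root moves by that interval while the quality stays the same.
Gmaj7: root G up a major third → B, giving Bmaj7.
Gdim7: root G up a major third → B, giving Bdim7.
Gsus4: root G up a major third → B, giving Bsus4.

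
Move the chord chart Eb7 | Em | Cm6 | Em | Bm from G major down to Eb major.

G major down to Eb major is a major third; each chord root moves by that interval while the quality stays the same.
Eb7: root Eb down a major third → Cb, giving Cb7.
Em: root E down a major third → C, giving Cm.
Cm6: root C down a major third → Ab, giving Abm6.
Em: root E down a major third → C, giving Cm.
Bm: root B down a major third → G, giving Gm.

Cb7 Cm Abm6 Cm Gm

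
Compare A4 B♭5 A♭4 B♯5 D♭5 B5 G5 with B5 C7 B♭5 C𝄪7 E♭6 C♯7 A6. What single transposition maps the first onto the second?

Take the first pair: A4 → B5. A to B spans 9 letter names, so the interval is some kind of ninth.
A4 to B5 is 14 semitones, which makes it a major ninth; the second version is higher, so the direction is up.
Checking another pair — G5 → A6 — gives the same interval.

up a major ninth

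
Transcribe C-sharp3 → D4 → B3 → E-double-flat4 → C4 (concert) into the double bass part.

Written C4 sounds as C3 on the double bass, so concert pitches are written a perfect octave up.
C#3 gives C#4
D4 gives D5
B3 gives B4
Ebb4 gives Ebb5
C4 gives C5

C#4 D5 B4 Ebb5 C5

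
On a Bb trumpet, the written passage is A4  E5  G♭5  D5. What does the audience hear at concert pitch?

G4 D5 Fb5 C5

The Bb trumpet sounds a major second below written, so transpose each written note down a major second.
A4 → G4
E5 → D5
Gb5 → Fb5
D5 → C5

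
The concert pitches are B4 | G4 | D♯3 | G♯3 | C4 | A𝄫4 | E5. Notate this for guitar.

B5 G5 D#4 G#4 C5 Abb5 E6

Written C4 sounds as C3 on the guitar, so concert pitches are written a perfect octave up.
B4 -> B5
G4 -> G5
D#3 -> D#4
G#3 -> G#4
C4 -> C5
Abb4 -> Abb5
E5 -> E6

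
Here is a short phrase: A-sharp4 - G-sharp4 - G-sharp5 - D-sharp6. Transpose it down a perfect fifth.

A#4 down a perfect fifth is D#4.
A perfect fifth down from G#4 gives C#4.
G#5: a fifth down reaches C, and 7 semitones makes it C#5.
D#6: a fifth down reaches G, and 7 semitones makes it G#5.

D#4 C#4 C#5 G#5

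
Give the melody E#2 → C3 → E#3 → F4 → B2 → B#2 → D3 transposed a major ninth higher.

A major ninth up from E#2 gives F##3.
C3 up a major ninth is D4.
E#3 up a major ninth is F##4.
F4: a ninth up reaches G, and 14 semitones makes it G5.
A major ninth up from B2 gives C#4.
B#2 up a major ninth is C##4.
A major ninth up from D3 gives E4.

F##3 D4 F##4 G5 C#4 C##4 E4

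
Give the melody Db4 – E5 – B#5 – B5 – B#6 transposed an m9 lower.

C3 D#4 A##4 A#4 A##5

A minor ninth down from Db4 gives C3.
A minor ninth down from E5 gives D#4.
A minor ninth down from B#5 gives A##4.
B5 down a minor ninth is A#4.
A minor ninth down from B#6 gives A##5.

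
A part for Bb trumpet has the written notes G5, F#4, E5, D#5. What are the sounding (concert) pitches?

F5 E4 D5 C#5

The Bb trumpet sounds a major second below written, so transpose each written note down a major second.
G5 gives F5
F#4 gives E4
E5 gives D5
D#5 gives C#5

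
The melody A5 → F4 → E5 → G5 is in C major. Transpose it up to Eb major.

C6 Ab4 G5 Bb5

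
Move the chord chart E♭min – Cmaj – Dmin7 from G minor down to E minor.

Cmin Amaj Bmin7

G minor down to E minor is a minor third; each chord root moves by that interval while the quality stays the same.
E♭min: root E♭ down a minor third → C, giving Cmin.
Cmaj: root C down a minor third → A, giving Amaj.
Dmin7: root D down a minor third → B, giving Bmin7.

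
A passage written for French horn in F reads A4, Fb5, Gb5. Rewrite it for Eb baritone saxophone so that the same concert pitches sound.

First find concert pitch: the French horn in F sounds a perfect fifth below written, so A4 Fb5 Gb5 sounds D4 Bbb4 Cb5.
Then write for Eb baritone saxophone: it sounds a major thirteenth below written, so the part must be a major thirteenth above concert.
D4 → B5
Bbb4 → Gb6
Cb5 → Ab6

B5 Gb6 Ab6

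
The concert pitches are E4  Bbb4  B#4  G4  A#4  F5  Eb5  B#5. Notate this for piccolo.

The piccolo sounds a perfect octave above written, so the written part must be a perfect octave below concert — transpose each note down.
E4 -> E3
Bbb4 -> Bbb3
B#4 -> B#3
G4 -> G3
A#4 -> A#3
F5 -> F4
Eb5 -> Eb4
B#5 -> B#4

E3 Bbb3 B#3 G3 A#3 F4 Eb4 B#4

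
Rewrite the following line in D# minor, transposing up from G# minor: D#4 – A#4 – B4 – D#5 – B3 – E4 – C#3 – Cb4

A#4 E#5 F#5 A#5 F#4 B4 G#3 Gb4

From G# up to D# is a perfect fifth; apply that to each pitch.
D#4 gives A#4
A#4 gives E#5
B4 gives F#5
D#5 gives A#5
B3 gives F#4
E4 gives B4
C#3 gives G#3
Cb4 gives Gb4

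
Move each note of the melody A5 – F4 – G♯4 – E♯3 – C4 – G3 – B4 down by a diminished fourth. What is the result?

E#5 C#4 D##4 B##2 G#3 D#3 F##4

A5 -> E#5
F4 -> C#4
G#4 -> D##4
E#3 -> B##2
C4 -> G#3
G3 -> D#3
B4 -> F##4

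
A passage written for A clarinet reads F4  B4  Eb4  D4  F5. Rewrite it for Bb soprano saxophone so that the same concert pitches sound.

E4 A#4 D4 C#4 E5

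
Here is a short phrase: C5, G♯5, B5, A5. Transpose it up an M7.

A major seventh up from C5 gives B5.
A major seventh up from G#5 gives F##6.
B5 up a major seventh is A#6.
A5 up a major seventh is G#6.

B5 F##6 A#6 G#6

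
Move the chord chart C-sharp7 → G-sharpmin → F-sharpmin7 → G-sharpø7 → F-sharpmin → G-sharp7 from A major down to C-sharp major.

E#7 B#min A#min7 B#ø7 A#min B#7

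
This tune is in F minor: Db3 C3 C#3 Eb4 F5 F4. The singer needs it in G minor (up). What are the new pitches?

Eb3 D3 D#3 F4 G5 G4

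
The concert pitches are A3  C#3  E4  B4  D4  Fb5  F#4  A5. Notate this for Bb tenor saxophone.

B4 D#4 F#5 C#6 E5 Gb6 G#5 B6

Written C4 sounds as Bb2 on the Bb tenor saxophone, so concert pitches are written a major ninth up.
A3 becomes B4
C#3 becomes D#4
E4 becomes F#5
B4 becomes C#6
D4 becomes E5
Fb5 becomes Gb6
F#4 becomes G#5
A5 becomes B6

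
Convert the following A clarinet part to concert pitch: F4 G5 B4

The A clarinet sounds a minor third below written, so transpose each written note down a minor third.
F4 -> D4
G5 -> E5
B4 -> G#4

D4 E5 G#4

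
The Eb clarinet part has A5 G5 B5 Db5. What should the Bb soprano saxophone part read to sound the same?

D6 C6 E6 Gb5

First find concert pitch: the Eb clarinet sounds a minor third above written, so A5 G5 B5 Db5 sounds C6 Bb5 D6 Fb5.
Then write for Bb soprano saxophone: it sounds a major second below written, so the part must be a major second above concert.
C6 → D6
Bb5 → C6
D6 → E6
Fb5 → Gb5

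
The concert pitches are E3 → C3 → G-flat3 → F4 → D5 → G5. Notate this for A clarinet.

Written C4 sounds as A3 on the A clarinet, so concert pitches are written a minor third up.
E3 becomes G3
C3 becomes Eb3
Gb3 becomes Bbb3
F4 becomes Ab4
D5 becomes F5
G5 becomes Bb5

G3 Eb3 Bbb3 Ab4 F5 Bb5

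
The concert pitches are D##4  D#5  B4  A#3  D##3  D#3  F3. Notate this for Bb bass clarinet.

Written C4 sounds as Bb2 on the Bb bass clarinet, so concert pitches are written a major ninth up.
D##4 to E##5
D#5 to E#6
B4 to C#6
A#3 to B#4
D##3 to E##4
D#3 to E#4
F3 to G4

E##5 E#6 C#6 B#4 E##4 E#4 G4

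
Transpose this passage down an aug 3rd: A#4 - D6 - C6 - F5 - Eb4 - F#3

A#4 -> F4
D6 -> Bbb5
C6 -> Abb5
F5 -> Dbb5
Eb4 -> Cbb4
F#3 -> Db3

F4 Bbb5 Abb5 Dbb5 Cbb4 Db3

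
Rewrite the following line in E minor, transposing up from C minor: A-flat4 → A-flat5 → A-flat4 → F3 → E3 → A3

C minor to E minor up is a major third, so every note moves up by that interval.
Ab4 gives C5
Ab5 gives C6
Ab4 gives C5
F3 gives A3
E3 gives G#3
A3 gives C#4

C5 C6 C5 A3 G#3 C#4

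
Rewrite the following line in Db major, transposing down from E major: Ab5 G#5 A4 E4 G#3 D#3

Gbb5 F5 Gb4 Db4 F3 C3

E major to Db major down is an augmented second, so every note moves down by that interval.
Ab5 gives Gbb5
G#5 gives F5
A4 gives Gb4
E4 gives Db4
G#3 gives F3
D#3 gives C3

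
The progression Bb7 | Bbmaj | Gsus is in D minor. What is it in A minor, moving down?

F7 Fmaj Dsus

D minor down to A minor is a perfect fourth; each chord root moves by that interval while the quality stays the same.
Bb7: root Bb down a perfect fourth → F, giving F7.
Bbmaj: root Bb down a perfect fourth → F, giving Fmaj.
Gsus: root G down a perfect fourth → D, giving Dsus.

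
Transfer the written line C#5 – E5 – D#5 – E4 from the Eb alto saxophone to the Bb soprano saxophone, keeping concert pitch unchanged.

F#4 A4 G#4 A3

First find concert pitch: the Eb alto saxophone sounds a major sixth below written, so C#5 E5 D#5 E4 sounds E4 G4 F#4 G3.
Then write for Bb soprano saxophone: it sounds a major second below written, so the part must be a major second above concert.
E4 → F#4
G4 → A4
F#4 → G#4
G3 → A3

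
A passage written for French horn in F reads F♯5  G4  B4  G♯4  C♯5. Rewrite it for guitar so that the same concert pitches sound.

B5 C5 E5 C#5 F#5

First find concert pitch: the French horn in F sounds a perfect fifth below written, so F♯5 G4 B4 G♯4 C♯5 sounds B4 C4 E4 C#4 F#4.
Then write for guitar: it sounds a perfect octave below written, so the part must be a perfect octave above concert.
B4 → B5
C4 → C5
E4 → E5
C#4 → C#5
F#4 → F#5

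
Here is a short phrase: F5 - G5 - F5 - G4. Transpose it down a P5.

Bb4 C5 Bb4 C4

F5: a fifth down reaches B, and 7 semitones makes it Bb4.
G5: a fifth down reaches C, and 7 semitones makes it C5.
F5: a fifth down reaches B, and 7 semitones makes it Bb4.
A perfect fifth down from G4 gives C4.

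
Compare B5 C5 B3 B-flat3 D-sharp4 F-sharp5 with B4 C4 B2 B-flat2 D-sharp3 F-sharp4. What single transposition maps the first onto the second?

Take the first pair: B5 → B4. B to B spans 8 letter names, so the interval is some kind of octave.
B4 to B5 is 12 semitones, which makes it a perfect octave; the second version is lower, so the direction is down.
Checking another pair — F#5 → F#4 — gives the same interval.

down a perfect octave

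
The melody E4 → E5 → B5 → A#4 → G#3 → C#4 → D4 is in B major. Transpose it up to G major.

C5 C6 G6 F#5 E4 A4 Bb4

From B up to G is a minor sixth; apply that to each pitch.
E4 to C5
E5 to C6
B5 to G6
A#4 to F#5
G#3 to E4
C#4 to A4
D4 to Bb4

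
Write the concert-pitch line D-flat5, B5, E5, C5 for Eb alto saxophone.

Written C4 sounds as Eb3 on the Eb alto saxophone, so concert pitches are written a major sixth up.
Db5 gives Bb5
B5 gives G#6
E5 gives C#6
C5 gives A5

Bb5 G#6 C#6 A5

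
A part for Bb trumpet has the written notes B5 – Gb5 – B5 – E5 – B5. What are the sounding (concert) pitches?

Written C4 on the Bb trumpet sounds as Bb3, a major second lower; apply that shift to every note.
B5 to A5
Gb5 to Fb5
B5 to A5
E5 to D5
B5 to A5

A5 Fb5 A5 D5 A5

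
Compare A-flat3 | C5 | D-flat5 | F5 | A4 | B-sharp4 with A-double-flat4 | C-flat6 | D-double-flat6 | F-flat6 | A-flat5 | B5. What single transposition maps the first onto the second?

up a diminished octave

Take the first pair: Ab3 → Abb4. A to A spans 8 letter names, so the interval is some kind of octave.
Ab3 to Abb4 is 11 semitones, which makes it a diminished octave; the second version is higher, so the direction is up.
Checking another pair — B#4 → B5 — gives the same interval.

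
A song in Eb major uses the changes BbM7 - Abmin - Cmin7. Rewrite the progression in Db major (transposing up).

AbM7 Gbmin Bbmin7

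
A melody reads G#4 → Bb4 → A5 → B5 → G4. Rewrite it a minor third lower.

E#4 G4 F#5 G#5 E4

G#4 becomes E#4
Bb4 becomes G4
A5 becomes F#5
B5 becomes G#5
G4 becomes E4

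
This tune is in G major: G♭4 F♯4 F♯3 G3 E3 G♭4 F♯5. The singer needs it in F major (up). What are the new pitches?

Fb5 E5 E4 F4 D4 Fb5 E6

From G up to F is a minor seventh; apply that to each pitch.
Gb4 gives Fb5
F#4 gives E5
F#3 gives E4
G3 gives F4
E3 gives D4
Gb4 gives Fb5
F#5 gives E6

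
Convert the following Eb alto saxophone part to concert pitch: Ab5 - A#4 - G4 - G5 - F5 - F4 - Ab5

Cb5 C#4 Bb3 Bb4 Ab4 Ab3 Cb5

The Eb alto saxophone sounds a major sixth below written, so transpose each written note down a major sixth.
Ab5 → Cb5
A#4 → C#4
G4 → Bb3
G5 → Bb4
F5 → Ab4
F4 → Ab3
Ab5 → Cb5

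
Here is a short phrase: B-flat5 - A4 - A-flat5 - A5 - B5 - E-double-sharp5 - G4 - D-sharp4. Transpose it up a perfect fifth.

F6 E5 Eb6 E6 F#6 B##5 D5 A#4

Bb5: a fifth up reaches F, and 7 semitones makes it F6.
A4: a fifth up reaches E, and 7 semitones makes it E5.
Ab5 up a perfect fifth is Eb6.
A5: a fifth up reaches E, and 7 semitones makes it E6.
B5 up a perfect fifth is F#6.
A perfect fifth up from E##5 gives B##5.
A perfect fifth up from G4 gives D5.
A perfect fifth up from D#4 gives A#4.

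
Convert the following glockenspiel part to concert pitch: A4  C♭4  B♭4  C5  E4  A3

Written C4 on the glockenspiel sounds as C6, a perfect fifteenth higher; apply that shift to every note.
A4 -> A6
Cb4 -> Cb6
Bb4 -> Bb6
C5 -> C7
E4 -> E6
A3 -> A5

A6 Cb6 Bb6 C7 E6 A5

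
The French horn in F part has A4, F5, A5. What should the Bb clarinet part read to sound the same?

E4 C5 E5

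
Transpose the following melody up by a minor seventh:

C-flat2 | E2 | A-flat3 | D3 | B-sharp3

Bbb2 D3 Gb4 C4 A#4

Cb2 up a minor seventh is Bbb2.
E2: a seventh up reaches D, and 10 semitones makes it D3.
Ab3 up a minor seventh is Gb4.
A minor seventh up from D3 gives C4.
B#3: a seventh up reaches A, and 10 semitones makes it A#4.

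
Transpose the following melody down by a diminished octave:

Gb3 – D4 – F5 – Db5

G2 D#3 F#4 D4

A diminished octave down from Gb3 gives G2.
D4 down a diminished octave is D#3.
F5 down a diminished octave is F#4.
Db5: an octave down reaches D, and 11 semitones makes it D4.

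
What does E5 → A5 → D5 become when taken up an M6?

C#6 F#6 B5

E5 to C#6
A5 to F#6
D5 to B5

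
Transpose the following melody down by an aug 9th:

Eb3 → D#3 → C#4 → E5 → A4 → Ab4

Dbb2 C2 Bb2 Db4 Gb3 Gbb3

Eb3 becomes Dbb2
D#3 becomes C2
C#4 becomes Bb2
E5 becomes Db4
A4 becomes Gb3
Ab4 becomes Gbb3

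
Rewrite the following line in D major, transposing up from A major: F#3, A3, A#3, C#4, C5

B3 D4 D#4 F#4 F5

From A up to D is a perfect fourth; apply that to each pitch.
F#3 to B3
A3 to D4
A#3 to D#4
C#4 to F#4
C5 to F5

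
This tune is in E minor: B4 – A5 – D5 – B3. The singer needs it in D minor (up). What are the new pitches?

A5 G6 C6 A4

From E up to D is a minor seventh; apply that to each pitch.
B4 -> A5
A5 -> G6
D5 -> C6
B3 -> A4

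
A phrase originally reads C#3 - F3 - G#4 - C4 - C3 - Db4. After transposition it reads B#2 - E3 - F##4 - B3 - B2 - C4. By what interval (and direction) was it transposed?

down a minor second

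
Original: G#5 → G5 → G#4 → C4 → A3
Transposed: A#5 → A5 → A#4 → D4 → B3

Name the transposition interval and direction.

From G#5 to A#5 is 2 letter names — a second of some quality.
G#5 to A#5 is 2 semitones, which makes it a major second; the second version is higher, so the direction is up.
Checking another pair — A3 → B3 — gives the same interval.

up a major second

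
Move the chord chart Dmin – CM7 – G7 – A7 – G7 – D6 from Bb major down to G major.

Bmin AM7 E7 F#7 E7 B6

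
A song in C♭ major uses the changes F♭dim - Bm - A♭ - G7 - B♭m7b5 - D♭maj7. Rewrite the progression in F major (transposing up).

C♭ major up to F major is an augmented fourth; each chord root moves by that interval while the quality stays the same.
F♭dim: root F♭ up an augmented fourth → Bb, giving Bbdim.
Bm: root B up an augmented fourth → E#, giving E#m.
A♭: root A♭ up an augmented fourth → D, giving D.
G7: root G up an augmented fourth → C#, giving C#7.
B♭m7b5: root B♭ up an augmented fourth → E, giving Em7b5.
D♭maj7: root D♭ up an augmented fourth → G, giving Gmaj7.

Bbdim E#m D C#7 Em7b5 Gmaj7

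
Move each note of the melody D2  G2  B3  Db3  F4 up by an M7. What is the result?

C#3 F#3 A#4 C4 E5

A major seventh up from D2 gives C#3.
A major seventh up from G2 gives F#3.
B3 up a major seventh is A#4.
A major seventh up from Db3 gives C4.
F4 up a major seventh is E5.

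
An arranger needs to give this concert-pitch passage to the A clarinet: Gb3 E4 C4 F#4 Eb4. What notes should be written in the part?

Written C4 sounds as A3 on the A clarinet, so concert pitches are written a minor third up.
Gb3 becomes Bbb3
E4 becomes G4
C4 becomes Eb4
F#4 becomes A4
Eb4 becomes Gb4

Bbb3 G4 Eb4 A4 Gb4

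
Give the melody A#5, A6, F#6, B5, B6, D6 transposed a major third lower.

F#5 F6 D6 G5 G6 Bb5

A#5 to F#5
A6 to F6
F#6 to D6
B5 to G5
B6 to G6
D6 to Bb5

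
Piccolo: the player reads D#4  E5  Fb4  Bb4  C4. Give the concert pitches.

Written C4 on the piccolo sounds as C5, a perfect octave higher; apply that shift to every note.
D#4 -> D#5
E5 -> E6
Fb4 -> Fb5
Bb4 -> Bb5
C4 -> C5

D#5 E6 Fb5 Bb5 C5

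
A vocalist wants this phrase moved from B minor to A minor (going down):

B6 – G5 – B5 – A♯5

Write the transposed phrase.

A6 F5 A5 G#5

From B down to A is a major second; apply that to each pitch.
B6 gives A6
G5 gives F5
B5 gives A5
A#5 gives G#5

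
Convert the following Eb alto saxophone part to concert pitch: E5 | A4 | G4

The Eb alto saxophone sounds a major sixth below written, so transpose each written note down a major sixth.
E5 -> G4
A4 -> C4
G4 -> Bb3

G4 C4 Bb3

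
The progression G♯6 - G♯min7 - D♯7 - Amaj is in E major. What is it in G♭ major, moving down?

Bb6 Bbmin7 F7 Cbmaj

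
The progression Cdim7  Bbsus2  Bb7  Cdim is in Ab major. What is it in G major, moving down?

Ab major down to G major is a minor second; each chord root moves by that interval while the quality stays the same.
Cdim7: root C down a minor second → B, giving Bdim7.
Bbsus2: root Bb down a minor second → A, giving Asus2.
Bb7: root Bb down a minor second → A, giving A7.
Cdim: root C down a minor second → B, giving Bdim.

Bdim7 Asus2 A7 Bdim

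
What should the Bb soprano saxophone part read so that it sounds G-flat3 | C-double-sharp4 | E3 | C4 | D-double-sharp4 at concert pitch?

Written C4 sounds as Bb3 on the Bb soprano saxophone, so concert pitches are written a major second up.
Gb3 gives Ab3
C##4 gives D##4
E3 gives F#3
C4 gives D4
D##4 gives E##4

Ab3 D##4 F#3 D4 E##4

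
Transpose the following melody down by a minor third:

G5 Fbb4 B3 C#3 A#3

G5 gives E5
Fbb4 gives Dbb4
B3 gives G#3
C#3 gives A#2
A#3 gives F##3

E5 Dbb4 G#3 A#2 F##3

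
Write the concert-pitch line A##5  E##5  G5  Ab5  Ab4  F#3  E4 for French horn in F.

Written C4 sounds as F3 on the French horn in F, so concert pitches are written a perfect fifth up.
A##5 becomes E##6
E##5 becomes B##5
G5 becomes D6
Ab5 becomes Eb6
Ab4 becomes Eb5
F#3 becomes C#4
E4 becomes B4

E##6 B##5 D6 Eb6 Eb5 C#4 B4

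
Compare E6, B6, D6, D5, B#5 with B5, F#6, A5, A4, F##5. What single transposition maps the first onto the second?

down a perfect fourth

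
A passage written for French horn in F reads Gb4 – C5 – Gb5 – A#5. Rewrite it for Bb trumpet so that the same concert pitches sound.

Db4 G4 Db5 E#5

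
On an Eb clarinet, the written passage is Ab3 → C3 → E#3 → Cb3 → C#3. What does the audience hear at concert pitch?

Cb4 Eb3 G#3 Ebb3 E3

The Eb clarinet sounds a minor third above written, so transpose each written note up a minor third.
Ab3 to Cb4
C3 to Eb3
E#3 to G#3
Cb3 to Ebb3
C#3 to E3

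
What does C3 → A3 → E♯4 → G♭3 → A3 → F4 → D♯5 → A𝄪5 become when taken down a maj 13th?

Eb1 C2 G#2 Bbb1 C2 Ab2 F#3 C##4

C3 gives Eb1
A3 gives C2
E#4 gives G#2
Gb3 gives Bbb1
A3 gives C2
F4 gives Ab2
D#5 gives F#3
A##5 gives C##4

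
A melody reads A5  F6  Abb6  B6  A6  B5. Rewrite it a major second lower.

A5 → G5
F6 → Eb6
Abb6 → Gbb6
B6 → A6
A6 → G6
B5 → A5

G5 Eb6 Gbb6 A6 G6 A5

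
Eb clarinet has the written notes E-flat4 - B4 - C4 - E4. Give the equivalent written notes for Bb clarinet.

Ab4 E5 F4 A4

First find concert pitch: the Eb clarinet sounds a minor third above written, so E-flat4 B4 C4 E4 sounds Gb4 D5 Eb4 G4.
Then write for Bb clarinet: it sounds a major second below written, so the part must be a major second above concert.
Gb4 → Ab4
D5 → E5
Eb4 → F4
G4 → A4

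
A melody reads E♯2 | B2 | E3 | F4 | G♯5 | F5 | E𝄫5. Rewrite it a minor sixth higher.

C#3 G3 C4 Db5 E6 Db6 Cbb6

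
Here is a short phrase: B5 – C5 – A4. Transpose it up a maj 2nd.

C#6 D5 B4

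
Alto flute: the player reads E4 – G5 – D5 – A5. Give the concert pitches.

Written C4 on the alto flute sounds as G3, a perfect fourth lower; apply that shift to every note.
E4 → B3
G5 → D5
D5 → A4
A5 → E5

B3 D5 A4 E5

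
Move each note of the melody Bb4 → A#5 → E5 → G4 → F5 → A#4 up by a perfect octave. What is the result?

Bb4 up a perfect octave is Bb5.
A#5 up a perfect octave is A#6.
E5 up a perfect octave is E6.
A perfect octave up from G4 gives G5.
F5: an octave up reaches F, and 12 semitones makes it F6.
A#4: an octave up reaches A, and 12 semitones makes it A#5.

Bb5 A#6 E6 G5 F6 A#5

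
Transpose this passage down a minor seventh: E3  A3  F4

F#2 B2 G3

E3 → F#2
A3 → B2
F4 → G3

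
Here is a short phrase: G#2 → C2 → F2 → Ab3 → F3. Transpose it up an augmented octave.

G##3 C#3 F#3 A4 F#4

G#2 -> G##3
C2 -> C#3
F2 -> F#3
Ab3 -> A4
F3 -> F#4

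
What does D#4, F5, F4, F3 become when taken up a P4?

D#4 -> G#4
F5 -> Bb5
F4 -> Bb4
F3 -> Bb3

G#4 Bb5 Bb4 Bb3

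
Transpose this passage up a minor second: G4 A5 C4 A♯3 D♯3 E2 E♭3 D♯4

Ab4 Bb5 Db4 B3 E3 F2 Fb3 E4

G4: a second up reaches A, and 1 semitone makes it Ab4.
A5: a second up reaches B, and 1 semitone makes it Bb5.
A minor second up from C4 gives Db4.
A#3 up a minor second is B3.
D#3: a second up reaches E, and 1 semitone makes it E3.
E2: a second up reaches F, and 1 semitone makes it F2.
Eb3 up a minor second is Fb3.
D#4 up a minor second is E4.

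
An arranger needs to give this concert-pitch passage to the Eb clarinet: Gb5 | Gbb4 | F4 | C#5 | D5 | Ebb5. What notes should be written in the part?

The Eb clarinet sounds a minor third above written, so the written part must be a minor third below concert — transpose each note down.
Gb5 becomes Eb5
Gbb4 becomes Ebb4
F4 becomes D4
C#5 becomes A#4
D5 becomes B4
Ebb5 becomes Cb5

Eb5 Ebb4 D4 A#4 B4 Cb5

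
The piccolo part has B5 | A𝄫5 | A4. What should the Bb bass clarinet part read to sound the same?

C#8 Bbb7 B6

First find concert pitch: the piccolo sounds a perfect octave above written, so B5 A𝄫5 A4 sounds B6 Abb6 A5.
Then write for Bb bass clarinet: it sounds a major ninth below written, so the part must be a major ninth above concert.
B6 → C#8
Abb6 → Bbb7
A5 → B6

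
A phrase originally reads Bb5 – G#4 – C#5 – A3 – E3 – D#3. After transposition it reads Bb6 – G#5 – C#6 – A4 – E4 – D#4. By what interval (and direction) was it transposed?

up a perfect octave

Take the first pair: Bb5 → Bb6. B to B spans 8 letter names, so the interval is some kind of octave.
Bb5 to Bb6 is 12 semitones, which makes it a perfect octave; the second version is higher, so the direction is up.
Checking another pair — D#3 → D#4 — gives the same interval.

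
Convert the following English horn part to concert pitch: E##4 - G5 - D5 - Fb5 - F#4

The English horn sounds a perfect fifth below written, so transpose each written note down a perfect fifth.
E##4 becomes A##3
G5 becomes C5
D5 becomes G4
Fb5 becomes Bbb4
F#4 becomes B3

A##3 C5 G4 Bbb4 B3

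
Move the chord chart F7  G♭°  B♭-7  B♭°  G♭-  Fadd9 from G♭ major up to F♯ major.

E#7 F#° A#-7 A#° F#- E#add9

G♭ major up to F♯ major is an augmented seventh; each chord root moves by that interval while the quality stays the same.
F7: root F up an augmented seventh → E#, giving E#7.
G♭°: root G♭ up an augmented seventh → F#, giving F#°.
B♭-7: root B♭ up an augmented seventh → A#, giving A#-7.
B♭°: root B♭ up an augmented seventh → A#, giving A#°.
G♭-: root G♭ up an augmented seventh → F#, giving F#-.
Fadd9: root F up an augmented seventh → E#, giving E#add9.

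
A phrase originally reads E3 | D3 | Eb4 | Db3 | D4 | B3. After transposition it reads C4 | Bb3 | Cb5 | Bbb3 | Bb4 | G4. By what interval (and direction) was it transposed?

From E3 to C4 is 6 letter names — a sixth of some quality.
E3 to C4 is 8 semitones, which makes it a minor sixth; the second version is higher, so the direction is up.
Checking another pair — B3 → G4 — gives the same interval.

up a minor sixth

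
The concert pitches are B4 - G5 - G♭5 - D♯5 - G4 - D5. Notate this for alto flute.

The alto flute sounds a perfect fourth below written, so the written part must be a perfect fourth above concert — transpose each note up.
B4 → E5
G5 → C6
Gb5 → Cb6
D#5 → G#5
G4 → C5
D5 → G5

E5 C6 Cb6 G#5 C5 G5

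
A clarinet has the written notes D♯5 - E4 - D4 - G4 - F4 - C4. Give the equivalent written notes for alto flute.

First find concert pitch: the A clarinet sounds a minor third below written, so D♯5 E4 D4 G4 F4 C4 sounds B#4 C#4 B3 E4 D4 A3.
Then write for alto flute: it sounds a perfect fourth below written, so the part must be a perfect fourth above concert.
B#4 → E#5
C#4 → F#4
B3 → E4
E4 → A4
D4 → G4
A3 → D4

E#5 F#4 E4 A4 G4 D4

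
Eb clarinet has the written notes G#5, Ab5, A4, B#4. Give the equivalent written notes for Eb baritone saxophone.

G#7 Ab7 A6 B#6

First find concert pitch: the Eb clarinet sounds a minor third above written, so G#5 Ab5 A4 B#4 sounds B5 Cb6 C5 D#5.
Then write for Eb baritone saxophone: it sounds a major thirteenth below written, so the part must be a major thirteenth above concert.
B5 → G#7
Cb6 → Ab7
C5 → A6
D#5 → B#6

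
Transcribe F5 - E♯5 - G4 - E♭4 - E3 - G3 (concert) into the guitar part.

Written C4 sounds as C3 on the guitar, so concert pitches are written a perfect octave up.
F5 → F6
E#5 → E#6
G4 → G5
Eb4 → Eb5
E3 → E4
G3 → G4

F6 E#6 G5 Eb5 E4 G4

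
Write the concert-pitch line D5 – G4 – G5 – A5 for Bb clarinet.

The Bb clarinet sounds a major second below written, so the written part must be a major second above concert — transpose each note up.
D5 gives E5
G4 gives A4
G5 gives A5
A5 gives B5

E5 A4 A5 B5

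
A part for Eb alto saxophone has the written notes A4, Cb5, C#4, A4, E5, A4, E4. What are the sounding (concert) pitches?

C4 Ebb4 E3 C4 G4 C4 G3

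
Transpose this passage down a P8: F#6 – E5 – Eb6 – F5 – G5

F#6 → F#5
E5 → E4
Eb6 → Eb5
F5 → F4
G5 → G4

F#5 E4 Eb5 F4 G4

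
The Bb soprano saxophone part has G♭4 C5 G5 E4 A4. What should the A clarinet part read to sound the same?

Abb4 Db5 Ab5 F4 Bb4

First find concert pitch: the Bb soprano saxophone sounds a major second below written, so G♭4 C5 G5 E4 A4 sounds Fb4 Bb4 F5 D4 G4.
Then write for A clarinet: it sounds a minor third below written, so the part must be a minor third above concert.
Fb4 → Abb4
Bb4 → Db5
F5 → Ab5
D4 → F4
G4 → Bb4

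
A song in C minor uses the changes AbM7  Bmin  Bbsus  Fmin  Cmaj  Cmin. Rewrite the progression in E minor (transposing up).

C minor up to E minor is a major third; each chord root moves by that interval while the quality stays the same.
AbM7: root Ab up a major third → C, giving CM7.
Bmin: root B up a major third → D#, giving D#min.
Bbsus: root Bb up a major third → D, giving Dsus.
Fmin: root F up a major third → A, giving Amin.
Cmaj: root C up a major third → E, giving Emaj.
Cmin: root C up a major third → E, giving Emin.

CM7 D#min Dsus Amin Emaj Emin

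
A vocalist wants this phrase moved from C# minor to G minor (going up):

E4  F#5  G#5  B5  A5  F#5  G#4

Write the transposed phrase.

Bb4 C6 D6 F6 Eb6 C6 D5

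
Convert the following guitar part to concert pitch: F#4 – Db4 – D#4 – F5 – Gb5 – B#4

F#3 Db3 D#3 F4 Gb4 B#3

Written C4 on the guitar sounds as C3, a perfect octave lower; apply that shift to every note.
F#4 -> F#3
Db4 -> Db3
D#4 -> D#3
F5 -> F4
Gb5 -> Gb4
B#4 -> B#3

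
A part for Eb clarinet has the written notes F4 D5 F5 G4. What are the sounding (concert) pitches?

Ab4 F5 Ab5 Bb4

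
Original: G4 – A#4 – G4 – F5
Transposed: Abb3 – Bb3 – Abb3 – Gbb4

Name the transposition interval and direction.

Take the first pair: G4 → Abb3. G to A spans 7 letter names, so the interval is some kind of seventh.
Abb3 to G4 is 12 semitones, which makes it an augmented seventh; the second version is lower, so the direction is down.
Checking another pair — F5 → Gbb4 — gives the same interval.

down an augmented seventh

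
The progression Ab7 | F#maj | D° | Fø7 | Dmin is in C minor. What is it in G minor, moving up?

Eb7 C#maj A° Cø7 Amin

C minor up to G minor is a perfect fifth; each chord root moves by that interval while the quality stays the same.
Ab7: root Ab up a perfect fifth → Eb, giving Eb7.
F#maj: root F# up a perfect fifth → C#, giving C#maj.
D°: root D up a perfect fifth → A, giving A°.
Fø7: root F up a perfect fifth → C, giving Cø7.
Dmin: root D up a perfect fifth → A, giving Amin.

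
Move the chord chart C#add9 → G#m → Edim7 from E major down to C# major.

A#add9 E#m C#dim7

E major down to C# major is a minor third; each chord root moves by that interval while the quality stays the same.
C#add9: root C# down a minor third → A#, giving A#add9.
G#m: root G# down a minor third → E#, giving E#m.
Edim7: root E down a minor third → C#, giving C#dim7.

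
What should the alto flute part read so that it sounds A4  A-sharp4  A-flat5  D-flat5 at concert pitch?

D5 D#5 Db6 Gb5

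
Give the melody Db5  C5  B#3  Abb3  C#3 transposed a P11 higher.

Gb6 F6 E#5 Dbb5 F#4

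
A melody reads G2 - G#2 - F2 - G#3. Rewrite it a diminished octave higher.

Gb3 G3 Fb3 G4

G2 up a diminished octave is Gb3.
A diminished octave up from G#2 gives G3.
F2: an octave up reaches F, and 11 semitones makes it Fb3.
G#3 up a diminished octave is G4.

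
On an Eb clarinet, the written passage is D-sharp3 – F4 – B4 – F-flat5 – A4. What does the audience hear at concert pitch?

Written C4 on the Eb clarinet sounds as Eb4, a minor third higher; apply that shift to every note.
D#3 to F#3
F4 to Ab4
B4 to D5
Fb5 to Abb5
A4 to C5

F#3 Ab4 D5 Abb5 C5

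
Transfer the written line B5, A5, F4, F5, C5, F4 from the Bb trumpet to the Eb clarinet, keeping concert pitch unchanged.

First find concert pitch: the Bb trumpet sounds a major second below written, so B5 A5 F4 F5 C5 F4 sounds A5 G5 Eb4 Eb5 Bb4 Eb4.
Then write for Eb clarinet: it sounds a minor third above written, so the part must be a minor third below concert.
A5 → F#5
G5 → E5
Eb4 → C4
Eb5 → C5
Bb4 → G4
Eb4 → C4

F#5 E5 C4 C5 G4 C4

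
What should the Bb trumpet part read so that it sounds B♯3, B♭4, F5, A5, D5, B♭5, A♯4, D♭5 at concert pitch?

C##4 C5 G5 B5 E5 C6 B#4 Eb5

The Bb trumpet sounds a major second below written, so the written part must be a major second above concert — transpose each note up.
B#3 becomes C##4
Bb4 becomes C5
F5 becomes G5
A5 becomes B5
D5 becomes E5
Bb5 becomes C6
A#4 becomes B#4
Db5 becomes Eb5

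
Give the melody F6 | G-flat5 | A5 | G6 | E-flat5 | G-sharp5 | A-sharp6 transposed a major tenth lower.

Db5 Ebb4 F4 Eb5 Cb4 E4 F#5

F6 down a major tenth is Db5.
A major tenth down from Gb5 gives Ebb4.
A5: a tenth down reaches F, and 16 semitones makes it F4.
G6 down a major tenth is Eb5.
Eb5: a tenth down reaches C, and 16 semitones makes it Cb4.
A major tenth down from G#5 gives E4.
A#6 down a major tenth is F#5.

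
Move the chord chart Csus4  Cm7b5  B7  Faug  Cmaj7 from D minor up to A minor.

Gsus4 Gm7b5 F#7 Caug Gmaj7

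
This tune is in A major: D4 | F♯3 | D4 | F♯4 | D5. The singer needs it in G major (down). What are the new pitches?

A major to G major down is a major second, so every note moves down by that interval.
D4 → C4
F#3 → E3
D4 → C4
F#4 → E4
D5 → C5

C4 E3 C4 E4 C5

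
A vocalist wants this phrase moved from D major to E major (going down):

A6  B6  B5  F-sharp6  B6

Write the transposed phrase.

B5 C#6 C#5 G#5 C#6

D major to E major down is a minor seventh, so every note moves down by that interval.
A6 becomes B5
B6 becomes C#6
B5 becomes C#5
F#6 becomes G#5
B6 becomes C#6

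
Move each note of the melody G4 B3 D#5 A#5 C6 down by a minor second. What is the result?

G4 becomes F#4
B3 becomes A#3
D#5 becomes C##5
A#5 becomes G##5
C6 becomes B5

F#4 A#3 C##5 G##5 B5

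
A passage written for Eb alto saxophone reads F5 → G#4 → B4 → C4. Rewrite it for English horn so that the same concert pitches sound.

First find concert pitch: the Eb alto saxophone sounds a major sixth below written, so F5 G#4 B4 C4 sounds Ab4 B3 D4 Eb3.
Then write for English horn: it sounds a perfect fifth below written, so the part must be a perfect fifth above concert.
Ab4 → Eb5
B3 → F#4
D4 → A4
Eb3 → Bb3

Eb5 F#4 A4 Bb3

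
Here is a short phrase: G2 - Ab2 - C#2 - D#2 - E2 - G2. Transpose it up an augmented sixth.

G2: a sixth up reaches E, and 10 semitones makes it E#3.
Ab2 up an augmented sixth is F#3.
An augmented sixth up from C#2 gives A##2.
D#2: a sixth up reaches B, and 10 semitones makes it B##2.
An augmented sixth up from E2 gives C##3.
An augmented sixth up from G2 gives E#3.

E#3 F#3 A##2 B##2 C##3 E#3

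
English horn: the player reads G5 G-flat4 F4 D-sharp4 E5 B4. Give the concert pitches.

Written C4 on the English horn sounds as F3, a perfect fifth lower; apply that shift to every note.
G5 gives C5
Gb4 gives Cb4
F4 gives Bb3
D#4 gives G#3
E5 gives A4
B4 gives E4

C5 Cb4 Bb3 G#3 A4 E4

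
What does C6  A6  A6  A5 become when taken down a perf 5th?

F5 D6 D6 D5

C6 → F5
A6 → D6
A6 → D6
A5 → D5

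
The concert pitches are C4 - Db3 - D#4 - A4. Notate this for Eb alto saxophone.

A4 Bb3 B#4 F#5

The Eb alto saxophone sounds a major sixth below written, so the written part must be a major sixth above concert — transpose each note up.
C4 to A4
Db3 to Bb3
D#4 to B#4
A4 to F#5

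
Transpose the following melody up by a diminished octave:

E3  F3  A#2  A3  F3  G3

Eb4 Fb4 A3 Ab4 Fb4 Gb4

E3 -> Eb4
F3 -> Fb4
A#2 -> A3
A3 -> Ab4
F3 -> Fb4
G3 -> Gb4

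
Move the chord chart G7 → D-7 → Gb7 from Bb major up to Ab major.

Bb major up to Ab major is a minor seventh; each chord root moves by that interval while the quality stays the same.
G7: root G up a minor seventh → F, giving F7.
D-7: root D up a minor seventh → C, giving C-7.
Gb7: root Gb up a minor seventh → Fb, giving Fb7.

F7 C-7 Fb7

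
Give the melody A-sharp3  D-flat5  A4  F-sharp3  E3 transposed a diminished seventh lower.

B##2 E4 B#3 G##2 F##2

A#3 -> B##2
Db5 -> E4
A4 -> B#3
F#3 -> G##2
E3 -> F##2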